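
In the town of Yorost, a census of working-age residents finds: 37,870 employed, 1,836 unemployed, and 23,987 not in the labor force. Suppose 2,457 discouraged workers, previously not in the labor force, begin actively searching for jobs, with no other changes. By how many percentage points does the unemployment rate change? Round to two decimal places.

Initially, labor force = 37,870 + 1,836 = 39,706, so u = 1,836/39,706 = 4.62%.
After the change, unemployed and labor force both rise by 2,457 → E = 37,870, U = 4,293, labor force = 42,163.
New unemployment rate = 4,293 / 42,163 = 10.18%.
Change = 10.18% − 4.62% = +5.56 percentage points.

The unemployment rate changes by +5.56 percentage points.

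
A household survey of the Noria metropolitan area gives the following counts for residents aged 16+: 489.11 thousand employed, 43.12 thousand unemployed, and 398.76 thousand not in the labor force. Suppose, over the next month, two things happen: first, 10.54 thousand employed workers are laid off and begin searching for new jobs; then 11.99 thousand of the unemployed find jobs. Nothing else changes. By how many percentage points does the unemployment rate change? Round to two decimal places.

The unemployment rate changes by −0.27 percentage points.

Initially, labor force = 489.11 + 43.12 = 532.23 thousand, so u = 43.12/532.23 = 8.10%.
After the first change, employed falls and unemployed rises by 10.54; labor force unchanged → E = 478.57, U = 53.66, labor force = 532.23 thousand.
After the second change, unemployed falls and employed rises by 11.99; labor force unchanged → E = 490.56, U = 41.67, labor force = 532.23 thousand.
New unemployment rate = 41.67 / 532.23 = 7.83%.
Change = 7.83% − 8.10% = −0.27 percentage points.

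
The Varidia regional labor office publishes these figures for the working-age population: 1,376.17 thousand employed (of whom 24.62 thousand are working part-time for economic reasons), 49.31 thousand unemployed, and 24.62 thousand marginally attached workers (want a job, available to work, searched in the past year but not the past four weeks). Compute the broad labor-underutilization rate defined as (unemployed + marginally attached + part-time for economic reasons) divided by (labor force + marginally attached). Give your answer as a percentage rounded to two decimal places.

Labor force = 1,376.17 + 49.31 = 1,425.48 thousand.
Numerator = 49.31 + 24.62 + 24.62 = 98.55 thousand.
Denominator = 1,425.48 + 24.62 = 1,450.10 thousand.
Broad rate = 98.55 / 1,450.10 = 6.80%.

Broad underutilization rate ≈ 6.80%.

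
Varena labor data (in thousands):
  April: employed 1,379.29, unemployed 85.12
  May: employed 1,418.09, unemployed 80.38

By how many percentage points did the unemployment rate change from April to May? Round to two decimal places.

April: labor force = 1,379.29 + 85.12 = 1,464.41; u = 85.12/1,464.41 = 5.81%.
May: labor force = 1,418.09 + 80.38 = 1,498.47; u = 80.38/1,498.47 = 5.36%.
Change = 5.36% − 5.81% = −0.45 pp.

The unemployment rate changed by −0.45 percentage points.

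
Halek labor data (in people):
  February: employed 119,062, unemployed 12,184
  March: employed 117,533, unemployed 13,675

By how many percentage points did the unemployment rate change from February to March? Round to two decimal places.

The unemployment rate changed by +1.14 percentage points.

February: labor force = 119,062 + 12,184 = 131,246; u = 12,184/131,246 = 9.28%.
March: labor force = 117,533 + 13,675 = 131,208; u = 13,675/131,208 = 10.42%.
Change = 10.42% − 9.28% = +1.14 pp.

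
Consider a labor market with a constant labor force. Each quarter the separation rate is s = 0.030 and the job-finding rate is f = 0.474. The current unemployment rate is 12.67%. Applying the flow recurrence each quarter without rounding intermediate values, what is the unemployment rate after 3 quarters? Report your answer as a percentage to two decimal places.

Unemployment rate after three quarters ≈ 6.77%.

With a fixed labor force, u_{t+1} = u_t + s·(1−u_t) − f·u_t = u_t·(1−s−f) + s.
Here 1−s−f = 0.496 and s = 0.030.
u_1 = 0.126700 × 0.496 + 0.030 = 0.092843.
u_2 = 0.092843 × 0.496 + 0.030 = 0.076050.
u_3 = 0.076050 × 0.496 + 0.030 = 0.067721.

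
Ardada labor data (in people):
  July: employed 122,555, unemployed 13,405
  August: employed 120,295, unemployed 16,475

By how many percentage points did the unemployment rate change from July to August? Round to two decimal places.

The unemployment rate changed by +2.19 percentage points.

July: labor force = 122,555 + 13,405 = 135,960; u = 13,405/135,960 = 9.86%.
August: labor force = 120,295 + 16,475 = 136,770; u = 16,475/136,770 = 12.05%.
Change = 12.05% − 9.86% = +2.19 pp.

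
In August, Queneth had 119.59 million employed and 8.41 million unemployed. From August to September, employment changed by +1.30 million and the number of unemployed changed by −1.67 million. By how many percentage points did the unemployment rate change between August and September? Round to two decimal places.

August: labor force = 119.59 + 8.41 = 128.00; u = 8.41/128.00 = 6.57%.
September: labor force = 120.89 + 6.74 = 127.63; u = 6.74/127.63 = 5.28%.
Change = 5.28% − 6.57% = −1.29 pp.

The unemployment rate changed by −1.29 percentage points.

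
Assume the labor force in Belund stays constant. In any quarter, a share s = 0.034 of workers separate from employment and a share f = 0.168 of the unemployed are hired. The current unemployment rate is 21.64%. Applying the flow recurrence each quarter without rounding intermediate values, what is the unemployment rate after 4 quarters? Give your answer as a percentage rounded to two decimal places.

With a fixed labor force, u_{t+1} = u_t + s·(1−u_t) − f·u_t = u_t·(1−s−f) + s.
Here 1−s−f = 0.798 and s = 0.034.
u_1 = 0.216400 × 0.798 + 0.034 = 0.206687.
u_2 = 0.206687 × 0.798 + 0.034 = 0.198936.
u_3 = 0.198936 × 0.798 + 0.034 = 0.192751.
u_4 = 0.192751 × 0.798 + 0.034 = 0.187815.

Unemployment rate after four quarters ≈ 18.78%.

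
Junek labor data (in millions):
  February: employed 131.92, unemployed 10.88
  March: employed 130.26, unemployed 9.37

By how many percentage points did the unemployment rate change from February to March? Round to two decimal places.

February: labor force = 131.92 + 10.88 = 142.80; u = 10.88/142.80 = 7.62%.
March: labor force = 130.26 + 9.37 = 139.63; u = 9.37/139.63 = 6.71%.
Change = 6.71% − 7.62% = −0.91 pp.

The unemployment rate changed by −0.91 percentage points.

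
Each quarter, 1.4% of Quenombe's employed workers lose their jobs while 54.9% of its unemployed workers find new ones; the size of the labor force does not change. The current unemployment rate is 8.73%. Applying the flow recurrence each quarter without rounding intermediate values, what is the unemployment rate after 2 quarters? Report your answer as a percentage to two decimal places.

With a fixed labor force, u_{t+1} = u_t + s·(1−u_t) − f·u_t = u_t·(1−s−f) + s.
Here 1−s−f = 0.437 and s = 0.014.
u_1 = 0.087300 × 0.437 + 0.014 = 0.052150.
u_2 = 0.052150 × 0.437 + 0.014 = 0.036790.

Unemployment rate after two quarters ≈ 3.68%.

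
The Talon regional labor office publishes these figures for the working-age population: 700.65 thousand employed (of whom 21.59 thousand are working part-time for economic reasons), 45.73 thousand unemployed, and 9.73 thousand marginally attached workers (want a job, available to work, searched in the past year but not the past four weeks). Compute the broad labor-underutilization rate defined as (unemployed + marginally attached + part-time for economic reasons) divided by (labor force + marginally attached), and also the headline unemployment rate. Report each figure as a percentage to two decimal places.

Labor force = 700.65 + 45.73 = 746.38 thousand.
Numerator = 45.73 + 9.73 + 21.59 = 77.05 thousand.
Denominator = 746.38 + 9.73 = 756.11 thousand.
Broad rate = 77.05 / 756.11 = 10.19%.
Headline unemployment rate = 45.73 / 746.38 = 6.13%.

Broad underutilization rate ≈ 10.19%; headline unemployment rate ≈ 6.13%.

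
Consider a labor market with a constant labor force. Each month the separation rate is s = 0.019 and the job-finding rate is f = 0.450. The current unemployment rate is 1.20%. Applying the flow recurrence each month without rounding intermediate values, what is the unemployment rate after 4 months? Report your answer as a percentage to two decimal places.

Unemployment rate after four months ≈ 3.82%.

With a fixed labor force, u_{t+1} = u_t + s·(1−u_t) − f·u_t = u_t·(1−s−f) + s.
Here 1−s−f = 0.531 and s = 0.019.
u_1 = 0.012000 × 0.531 + 0.019 = 0.025372.
u_2 = 0.025372 × 0.531 + 0.019 = 0.032473.
u_3 = 0.032473 × 0.531 + 0.019 = 0.036243.
u_4 = 0.036243 × 0.531 + 0.019 = 0.038245.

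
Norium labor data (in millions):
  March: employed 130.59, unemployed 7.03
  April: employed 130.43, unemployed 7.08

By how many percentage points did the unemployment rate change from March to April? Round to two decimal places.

The unemployment rate changed by +0.04 percentage points.

March: labor force = 130.59 + 7.03 = 137.62; u = 7.03/137.62 = 5.11%.
April: labor force = 130.43 + 7.08 = 137.51; u = 7.08/137.51 = 5.15%.
Change = 5.15% − 5.11% = +0.04 pp.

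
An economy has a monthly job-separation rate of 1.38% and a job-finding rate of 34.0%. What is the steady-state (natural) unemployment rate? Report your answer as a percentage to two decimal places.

At steady state the flows balance: s·E = f·U, so U/(E+U) = s/(s+f).
u* = 1.38 / (1.38 + 34.0) = 1.38 / 35.38 = 3.90%.

Steady-state unemployment rate ≈ 3.90%.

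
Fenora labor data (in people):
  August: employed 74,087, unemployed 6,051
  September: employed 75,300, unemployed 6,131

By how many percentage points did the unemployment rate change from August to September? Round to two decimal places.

The unemployment rate changed by −0.02 percentage points.

August: labor force = 74,087 + 6,051 = 80,138; u = 6,051/80,138 = 7.55%.
September: labor force = 75,300 + 6,131 = 81,431; u = 6,131/81,431 = 7.53%.
Change = 7.53% − 7.55% = −0.02 pp.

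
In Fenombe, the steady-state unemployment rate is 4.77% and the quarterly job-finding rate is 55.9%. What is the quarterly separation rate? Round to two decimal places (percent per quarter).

Separation rate ≈ 2.80% per quarter.

From u* = s/(s+f): s = u·f/(1−u).
s = 0.0477 × 55.9 / (1 − 0.0477) = 2.6664 / 0.9523 ≈ 2.80% per quarter.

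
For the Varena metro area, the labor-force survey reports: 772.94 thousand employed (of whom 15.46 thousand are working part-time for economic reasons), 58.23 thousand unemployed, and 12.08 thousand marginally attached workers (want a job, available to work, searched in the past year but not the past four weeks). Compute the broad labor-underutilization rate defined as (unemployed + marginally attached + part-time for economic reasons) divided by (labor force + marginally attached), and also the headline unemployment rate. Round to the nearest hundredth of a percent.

Labor force = 772.94 + 58.23 = 831.17 thousand.
Numerator = 58.23 + 12.08 + 15.46 = 85.77 thousand.
Denominator = 831.17 + 12.08 = 843.25 thousand.
Broad rate = 85.77 / 843.25 = 10.17%.
Headline unemployment rate = 58.23 / 831.17 = 7.01%.

Broad underutilization rate ≈ 10.17%; headline unemployment rate ≈ 7.01%.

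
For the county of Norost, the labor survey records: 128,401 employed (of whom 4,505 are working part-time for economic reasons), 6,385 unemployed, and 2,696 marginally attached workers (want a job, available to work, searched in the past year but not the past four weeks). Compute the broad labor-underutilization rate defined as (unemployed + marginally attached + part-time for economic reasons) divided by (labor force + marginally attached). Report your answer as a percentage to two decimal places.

Broad underutilization rate ≈ 9.88%.

Labor force = 128,401 + 6,385 = 134,786.
Numerator = 6,385 + 2,696 + 4,505 = 13,586.
Denominator = 134,786 + 2,696 = 137,482.
Broad rate = 13,586 / 137,482 = 9.88%.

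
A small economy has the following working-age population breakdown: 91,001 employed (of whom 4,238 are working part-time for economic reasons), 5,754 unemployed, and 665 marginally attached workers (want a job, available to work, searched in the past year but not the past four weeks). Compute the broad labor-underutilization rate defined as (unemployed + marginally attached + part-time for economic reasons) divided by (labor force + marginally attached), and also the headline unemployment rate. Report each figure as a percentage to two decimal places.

Broad underutilization rate ≈ 10.94%; headline unemployment rate ≈ 5.95%.

Labor force = 91,001 + 5,754 = 96,755.
Numerator = 5,754 + 665 + 4,238 = 10,657.
Denominator = 96,755 + 665 = 97,420.
Broad rate = 10,657 / 97,420 = 10.94%.
Headline unemployment rate = 5,754 / 96,755 = 5.95%.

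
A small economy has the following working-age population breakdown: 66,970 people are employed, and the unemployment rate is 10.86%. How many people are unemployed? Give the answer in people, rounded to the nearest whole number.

Let U be the number unemployed. The labor force is E + U, and U/(E+U) = 0.1086.
So U = 0.1086 × 66,970 / (1 − 0.1086) = 7272.94 / 0.8914 ≈ 8,159.

About 8,159 are unemployed.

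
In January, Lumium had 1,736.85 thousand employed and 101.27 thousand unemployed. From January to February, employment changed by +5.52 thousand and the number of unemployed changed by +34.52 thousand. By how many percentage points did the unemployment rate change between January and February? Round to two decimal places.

January: labor force = 1,736.85 + 101.27 = 1,838.12; u = 101.27/1,838.12 = 5.51%.
February: labor force = 1,742.37 + 135.79 = 1,878.16; u = 135.79/1,878.16 = 7.23%.
Change = 7.23% − 5.51% = +1.72 pp.

The unemployment rate changed by +1.72 percentage points.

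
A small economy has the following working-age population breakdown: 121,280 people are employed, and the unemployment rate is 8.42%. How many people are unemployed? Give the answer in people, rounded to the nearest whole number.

Let U be the number unemployed. The labor force is E + U, and U/(E+U) = 0.0842.
So U = 0.0842 × 121,280 / (1 − 0.0842) = 10211.78 / 0.9158 ≈ 11,151.

About 11,151 are unemployed.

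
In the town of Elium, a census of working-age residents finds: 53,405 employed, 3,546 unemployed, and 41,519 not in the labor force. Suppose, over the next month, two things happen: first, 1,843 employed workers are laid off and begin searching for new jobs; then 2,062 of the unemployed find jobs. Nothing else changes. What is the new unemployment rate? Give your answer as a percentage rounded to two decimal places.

New unemployment rate ≈ 5.84%.

Initially, labor force = 53,405 + 3,546 = 56,951, so u = 3,546/56,951 = 6.23%.
After the first change, employed falls and unemployed rises by 1,843; labor force unchanged → E = 51,562, U = 5,389, labor force = 56,951.
After the second change, unemployed falls and employed rises by 2,062; labor force unchanged → E = 53,624, U = 3,327, labor force = 56,951.
New unemployment rate = 3,327 / 56,951 = 5.84%.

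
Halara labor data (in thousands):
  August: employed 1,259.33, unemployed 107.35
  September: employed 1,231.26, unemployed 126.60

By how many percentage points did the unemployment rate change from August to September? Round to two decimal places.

The unemployment rate changed by +1.47 percentage points.

August: labor force = 1,259.33 + 107.35 = 1,366.68; u = 107.35/1,366.68 = 7.85%.
September: labor force = 1,231.26 + 126.60 = 1,357.86; u = 126.60/1,357.86 = 9.32%.
Change = 9.32% − 7.85% = +1.47 pp.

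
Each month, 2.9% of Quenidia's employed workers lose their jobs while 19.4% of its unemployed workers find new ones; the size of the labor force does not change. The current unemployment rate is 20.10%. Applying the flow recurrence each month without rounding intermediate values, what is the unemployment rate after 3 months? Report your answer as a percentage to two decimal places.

With a fixed labor force, u_{t+1} = u_t + s·(1−u_t) − f·u_t = u_t·(1−s−f) + s.
Here 1−s−f = 0.777 and s = 0.029.
u_1 = 0.201000 × 0.777 + 0.029 = 0.185177.
u_2 = 0.185177 × 0.777 + 0.029 = 0.172883.
u_3 = 0.172883 × 0.777 + 0.029 = 0.163330.

Unemployment rate after three months ≈ 16.33%.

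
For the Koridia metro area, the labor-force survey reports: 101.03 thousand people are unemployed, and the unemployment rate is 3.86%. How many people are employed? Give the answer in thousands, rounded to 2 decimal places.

About 2,516.33 thousand are employed.

Labor force = U / u = 101.03 / 0.0386 ≈ 2,617.36 thousand.
Employed = labor force − unemployed = 2,617.36 − 101.03 = 2,516.33 thousand.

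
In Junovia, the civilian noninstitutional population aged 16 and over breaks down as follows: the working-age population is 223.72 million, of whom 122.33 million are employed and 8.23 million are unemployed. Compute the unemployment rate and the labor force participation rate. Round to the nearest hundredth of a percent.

Labor force = employed + unemployed = 122.33 + 8.23 = 130.56 million.
Unemployment rate = 8.23 / 130.56 = 6.30%.
Labor force participation rate = 130.56 / 223.72 = 58.36%.

Unemployment rate ≈ 6.30%; labor force participation rate ≈ 58.36%.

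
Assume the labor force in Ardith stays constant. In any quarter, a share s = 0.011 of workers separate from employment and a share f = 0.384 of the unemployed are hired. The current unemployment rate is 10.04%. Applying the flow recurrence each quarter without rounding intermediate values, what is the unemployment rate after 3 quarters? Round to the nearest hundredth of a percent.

Unemployment rate after three quarters ≈ 4.39%.

With a fixed labor force, u_{t+1} = u_t + s·(1−u_t) − f·u_t = u_t·(1−s−f) + s.
Here 1−s−f = 0.605 and s = 0.011.
u_1 = 0.100400 × 0.605 + 0.011 = 0.071742.
u_2 = 0.071742 × 0.605 + 0.011 = 0.054404.
u_3 = 0.054404 × 0.605 + 0.011 = 0.043914.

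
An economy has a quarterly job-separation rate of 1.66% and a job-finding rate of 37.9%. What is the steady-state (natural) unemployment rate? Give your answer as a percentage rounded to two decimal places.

Steady-state unemployment rate ≈ 4.20%.

At steady state the flows balance: s·E = f·U, so U/(E+U) = s/(s+f).
u* = 1.66 / (1.66 + 37.9) = 1.66 / 39.56 = 4.20%.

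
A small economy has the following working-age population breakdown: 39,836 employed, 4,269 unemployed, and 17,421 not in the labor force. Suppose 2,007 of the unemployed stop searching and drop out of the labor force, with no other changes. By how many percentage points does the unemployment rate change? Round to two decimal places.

The unemployment rate changes by −4.31 percentage points.

Initially, labor force = 39,836 + 4,269 = 44,105, so u = 4,269/44,105 = 9.68%.
After the change, unemployed and labor force both fall by 2,007 → E = 39,836, U = 2,262, labor force = 42,098.
New unemployment rate = 2,262 / 42,098 = 5.37%.
Change = 5.37% − 9.68% = −4.31 percentage points.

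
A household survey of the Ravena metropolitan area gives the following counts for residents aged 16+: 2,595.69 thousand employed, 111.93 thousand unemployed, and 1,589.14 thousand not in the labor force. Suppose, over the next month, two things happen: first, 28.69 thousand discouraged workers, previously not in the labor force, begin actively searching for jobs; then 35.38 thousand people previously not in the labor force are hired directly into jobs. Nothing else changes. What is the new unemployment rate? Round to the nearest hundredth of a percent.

New unemployment rate ≈ 5.07%.

Initially, labor force = 2,595.69 + 111.93 = 2,707.62 thousand, so u = 111.93/2,707.62 = 4.13%.
After the first change, unemployed and labor force both rise by 28.69 → E = 2,595.69, U = 140.62, labor force = 2,736.31 thousand.
After the second change, employed and labor force both rise by 35.38; unemployed unchanged → E = 2,631.07, U = 140.62, labor force = 2,771.69 thousand.
New unemployment rate = 140.62 / 2,771.69 = 5.07%.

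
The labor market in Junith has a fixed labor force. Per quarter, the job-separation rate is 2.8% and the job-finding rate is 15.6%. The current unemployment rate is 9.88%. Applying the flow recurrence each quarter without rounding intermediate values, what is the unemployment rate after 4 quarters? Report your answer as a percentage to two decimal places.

With a fixed labor force, u_{t+1} = u_t + s·(1−u_t) − f·u_t = u_t·(1−s−f) + s.
Here 1−s−f = 0.816 and s = 0.028.
u_1 = 0.098800 × 0.816 + 0.028 = 0.108621.
u_2 = 0.108621 × 0.816 + 0.028 = 0.116635.
u_3 = 0.116635 × 0.816 + 0.028 = 0.123174.
u_4 = 0.123174 × 0.816 + 0.028 = 0.128510.

Unemployment rate after four quarters ≈ 12.85%.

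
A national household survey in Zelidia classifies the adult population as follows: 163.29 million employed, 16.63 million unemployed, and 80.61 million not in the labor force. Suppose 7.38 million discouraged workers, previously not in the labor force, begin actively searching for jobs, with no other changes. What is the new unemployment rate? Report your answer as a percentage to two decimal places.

New unemployment rate ≈ 12.82%.

Initially, labor force = 163.29 + 16.63 = 179.92 million, so u = 16.63/179.92 = 9.24%.
After the change, unemployed and labor force both rise by 7.38 → E = 163.29, U = 24.01, labor force = 187.30 million.
New unemployment rate = 24.01 / 187.30 = 12.82%.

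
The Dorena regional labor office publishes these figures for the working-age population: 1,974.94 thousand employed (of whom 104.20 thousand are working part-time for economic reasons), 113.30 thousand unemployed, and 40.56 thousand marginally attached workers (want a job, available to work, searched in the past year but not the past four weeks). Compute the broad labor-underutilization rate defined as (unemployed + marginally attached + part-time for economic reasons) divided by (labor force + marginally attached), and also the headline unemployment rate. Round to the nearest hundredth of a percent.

Labor force = 1,974.94 + 113.30 = 2,088.24 thousand.
Numerator = 113.30 + 40.56 + 104.20 = 258.06 thousand.
Denominator = 2,088.24 + 40.56 = 2,128.80 thousand.
Broad rate = 258.06 / 2,128.80 = 12.12%.
Headline unemployment rate = 113.30 / 2,088.24 = 5.43%.

Broad underutilization rate ≈ 12.12%; headline unemployment rate ≈ 5.43%.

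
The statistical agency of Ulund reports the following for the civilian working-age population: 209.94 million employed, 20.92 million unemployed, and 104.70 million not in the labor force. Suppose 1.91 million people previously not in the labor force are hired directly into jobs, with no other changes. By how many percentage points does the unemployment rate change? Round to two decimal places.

Initially, labor force = 209.94 + 20.92 = 230.86 million, so u = 20.92/230.86 = 9.06%.
After the change, employed and labor force both rise by 1.91; unemployed unchanged → E = 211.85, U = 20.92, labor force = 232.77 million.
New unemployment rate = 20.92 / 232.77 = 8.99%.
Change = 8.99% − 9.06% = −0.07 percentage points.

The unemployment rate changes by −0.07 percentage points.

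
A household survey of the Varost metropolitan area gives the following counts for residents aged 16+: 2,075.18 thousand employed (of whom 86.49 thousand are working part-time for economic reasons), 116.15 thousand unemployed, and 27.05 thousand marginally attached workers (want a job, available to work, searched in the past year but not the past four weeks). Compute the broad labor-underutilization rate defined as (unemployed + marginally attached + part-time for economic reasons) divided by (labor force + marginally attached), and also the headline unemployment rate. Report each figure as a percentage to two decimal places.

Labor force = 2,075.18 + 116.15 = 2,191.33 thousand.
Numerator = 116.15 + 27.05 + 86.49 = 229.69 thousand.
Denominator = 2,191.33 + 27.05 = 2,218.38 thousand.
Broad rate = 229.69 / 2,218.38 = 10.35%.
Headline unemployment rate = 116.15 / 2,191.33 = 5.30%.

Broad underutilization rate ≈ 10.35%; headline unemployment rate ≈ 5.30%.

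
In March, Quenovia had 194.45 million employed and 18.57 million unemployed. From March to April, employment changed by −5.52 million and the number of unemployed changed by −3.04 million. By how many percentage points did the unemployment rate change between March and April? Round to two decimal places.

The unemployment rate changed by −1.12 percentage points.

March: labor force = 194.45 + 18.57 = 213.02; u = 18.57/213.02 = 8.72%.
April: labor force = 188.93 + 15.53 = 204.46; u = 15.53/204.46 = 7.60%.
Change = 7.60% − 8.72% = −1.12 pp.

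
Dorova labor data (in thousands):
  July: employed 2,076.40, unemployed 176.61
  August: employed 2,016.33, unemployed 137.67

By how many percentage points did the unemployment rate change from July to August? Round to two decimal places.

July: labor force = 2,076.40 + 176.61 = 2,253.01; u = 176.61/2,253.01 = 7.84%.
August: labor force = 2,016.33 + 137.67 = 2,154.00; u = 137.67/2,154.00 = 6.39%.
Change = 6.39% − 7.84% = −1.45 pp.

The unemployment rate changed by −1.45 percentage points.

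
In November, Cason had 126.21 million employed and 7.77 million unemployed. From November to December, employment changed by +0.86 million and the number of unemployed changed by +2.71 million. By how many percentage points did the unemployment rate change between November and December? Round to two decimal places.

The unemployment rate changed by +1.82 percentage points.

November: labor force = 126.21 + 7.77 = 133.98; u = 7.77/133.98 = 5.80%.
December: labor force = 127.07 + 10.48 = 137.55; u = 10.48/137.55 = 7.62%.
Change = 7.62% − 5.80% = +1.82 pp.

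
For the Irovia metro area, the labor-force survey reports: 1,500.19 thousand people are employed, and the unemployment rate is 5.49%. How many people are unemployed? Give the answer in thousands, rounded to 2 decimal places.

Let U be the number unemployed. The labor force is E + U, and U/(E+U) = 0.0549.
So U = 0.0549 × 1,500.19 / (1 − 0.0549) = 82.3604 / 0.9451 ≈ 87.14 thousand.

About 87.14 thousand are unemployed.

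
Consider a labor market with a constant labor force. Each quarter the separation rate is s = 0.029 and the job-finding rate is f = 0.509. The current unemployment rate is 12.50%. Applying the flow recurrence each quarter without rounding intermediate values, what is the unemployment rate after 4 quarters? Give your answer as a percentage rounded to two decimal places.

Unemployment rate after four quarters ≈ 5.71%.

With a fixed labor force, u_{t+1} = u_t + s·(1−u_t) − f·u_t = u_t·(1−s−f) + s.
Here 1−s−f = 0.462 and s = 0.029.
u_1 = 0.125000 × 0.462 + 0.029 = 0.086750.
u_2 = 0.086750 × 0.462 + 0.029 = 0.069079.
u_3 = 0.069079 × 0.462 + 0.029 = 0.060914.
u_4 = 0.060914 × 0.462 + 0.029 = 0.057142.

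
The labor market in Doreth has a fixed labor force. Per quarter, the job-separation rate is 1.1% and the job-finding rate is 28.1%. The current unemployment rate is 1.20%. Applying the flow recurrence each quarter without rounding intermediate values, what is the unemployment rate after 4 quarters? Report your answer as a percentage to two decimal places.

Unemployment rate after four quarters ≈ 3.12%.

With a fixed labor force, u_{t+1} = u_t + s·(1−u_t) − f·u_t = u_t·(1−s−f) + s.
Here 1−s−f = 0.708 and s = 0.011.
u_1 = 0.012000 × 0.708 + 0.011 = 0.019496.
u_2 = 0.019496 × 0.708 + 0.011 = 0.024803.
u_3 = 0.024803 × 0.708 + 0.011 = 0.028561.
u_4 = 0.028561 × 0.708 + 0.011 = 0.031221.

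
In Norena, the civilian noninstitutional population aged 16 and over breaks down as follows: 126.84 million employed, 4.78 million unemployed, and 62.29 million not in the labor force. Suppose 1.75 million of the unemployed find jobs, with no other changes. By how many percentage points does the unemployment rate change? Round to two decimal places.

The unemployment rate changes by −1.33 percentage points.

Initially, labor force = 126.84 + 4.78 = 131.62 million, so u = 4.78/131.62 = 3.63%.
After the change, unemployed falls and employed rises by 1.75; labor force unchanged → E = 128.59, U = 3.03, labor force = 131.62 million.
New unemployment rate = 3.03 / 131.62 = 2.30%.
Change = 2.30% − 3.63% = −1.33 percentage points.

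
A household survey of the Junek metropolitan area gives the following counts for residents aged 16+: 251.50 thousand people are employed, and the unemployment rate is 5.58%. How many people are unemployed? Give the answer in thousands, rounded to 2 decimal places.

Let U be the number unemployed. The labor force is E + U, and U/(E+U) = 0.0558.
So U = 0.0558 × 251.50 / (1 − 0.0558) = 14.0337 / 0.9442 ≈ 14.86 thousand.

About 14.86 thousand are unemployed.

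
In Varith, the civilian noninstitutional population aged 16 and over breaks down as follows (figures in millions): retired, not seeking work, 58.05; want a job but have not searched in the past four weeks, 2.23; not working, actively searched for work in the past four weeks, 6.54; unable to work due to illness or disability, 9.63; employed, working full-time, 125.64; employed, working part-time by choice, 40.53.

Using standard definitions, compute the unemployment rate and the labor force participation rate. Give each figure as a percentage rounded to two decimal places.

Unemployment rate ≈ 3.79%; labor force participation rate ≈ 71.19%.

Employed = 125.64 + 40.53 = 166.17 million.
Unemployed = 6.54 million.
Labor force = 166.17 + 6.54 = 172.71 million.
Not in labor force = 58.05 + 2.23 + 9.63 = 69.91 million (those not working and not actively searching are outside the labor force — including those who want a job but have given up searching).
Civilian working-age population = 172.71 + 69.91 = 242.62 million.
Unemployment rate = 6.54 / 172.71 = 3.79%.
Labor force participation rate = 172.71 / 242.62 = 71.19%.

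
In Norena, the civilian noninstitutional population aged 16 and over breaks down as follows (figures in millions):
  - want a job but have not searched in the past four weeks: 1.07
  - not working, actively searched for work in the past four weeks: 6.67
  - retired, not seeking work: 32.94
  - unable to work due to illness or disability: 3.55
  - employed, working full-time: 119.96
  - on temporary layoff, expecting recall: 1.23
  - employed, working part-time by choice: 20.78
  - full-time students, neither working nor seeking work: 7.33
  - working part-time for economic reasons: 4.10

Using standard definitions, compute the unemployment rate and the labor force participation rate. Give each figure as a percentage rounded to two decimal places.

Unemployment rate ≈ 5.17%; labor force participation rate ≈ 77.29%.

Employed = 119.96 + 20.78 + 4.10 = 144.84 million (anyone who worked, including part-time for economic reasons, counts as employed).
Unemployed = 6.67 + 1.23 = 7.90 million (jobless and actively searching, or on temporary layoff).
Labor force = 144.84 + 7.90 = 152.74 million.
Not in labor force = 1.07 + 32.94 + 3.55 + 7.33 = 44.89 million (those not working and not actively searching are outside the labor force — including those who want a job but have given up searching).
Civilian working-age population = 152.74 + 44.89 = 197.63 million.
Unemployment rate = 7.90 / 152.74 = 5.17%.
Labor force participation rate = 152.74 / 197.63 = 77.29%.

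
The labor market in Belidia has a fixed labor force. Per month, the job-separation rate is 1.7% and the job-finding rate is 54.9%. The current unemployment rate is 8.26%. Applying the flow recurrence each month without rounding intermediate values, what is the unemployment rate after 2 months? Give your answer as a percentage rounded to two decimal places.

Unemployment rate after two months ≈ 3.99%.

With a fixed labor force, u_{t+1} = u_t + s·(1−u_t) − f·u_t = u_t·(1−s−f) + s.
Here 1−s−f = 0.434 and s = 0.017.
u_1 = 0.082600 × 0.434 + 0.017 = 0.052848.
u_2 = 0.052848 × 0.434 + 0.017 = 0.039936.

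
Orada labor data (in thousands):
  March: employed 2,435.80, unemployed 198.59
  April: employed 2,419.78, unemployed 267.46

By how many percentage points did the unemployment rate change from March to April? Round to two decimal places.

The unemployment rate changed by +2.41 percentage points.

March: labor force = 2,435.80 + 198.59 = 2,634.39; u = 198.59/2,634.39 = 7.54%.
April: labor force = 2,419.78 + 267.46 = 2,687.24; u = 267.46/2,687.24 = 9.95%.
Change = 9.95% − 7.54% = +2.41 pp.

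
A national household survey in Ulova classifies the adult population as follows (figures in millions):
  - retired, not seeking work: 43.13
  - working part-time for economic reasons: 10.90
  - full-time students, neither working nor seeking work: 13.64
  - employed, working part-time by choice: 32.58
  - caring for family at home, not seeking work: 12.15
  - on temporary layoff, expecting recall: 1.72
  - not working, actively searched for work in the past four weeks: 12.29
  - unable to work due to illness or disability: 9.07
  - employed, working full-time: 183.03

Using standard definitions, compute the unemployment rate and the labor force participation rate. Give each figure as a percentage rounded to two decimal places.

Unemployment rate ≈ 5.82%; labor force participation rate ≈ 75.51%.

Employed = 10.90 + 32.58 + 183.03 = 226.51 million (anyone who worked, including part-time for economic reasons, counts as employed).
Unemployed = 1.72 + 12.29 = 14.01 million (jobless and actively searching, or on temporary layoff).
Labor force = 226.51 + 14.01 = 240.52 million.
Not in labor force = 43.13 + 13.64 + 12.15 + 9.07 = 77.99 million (those not working and not actively searching are outside the labor force).
Civilian working-age population = 240.52 + 77.99 = 318.51 million.
Unemployment rate = 14.01 / 240.52 = 5.82%.
Labor force participation rate = 240.52 / 318.51 = 75.51%.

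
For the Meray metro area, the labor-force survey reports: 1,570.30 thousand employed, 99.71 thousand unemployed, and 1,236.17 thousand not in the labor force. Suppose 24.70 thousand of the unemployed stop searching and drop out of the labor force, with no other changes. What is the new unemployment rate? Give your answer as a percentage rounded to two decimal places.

New unemployment rate ≈ 4.56%.

Initially, labor force = 1,570.30 + 99.71 = 1,670.01 thousand, so u = 99.71/1,670.01 = 5.97%.
After the change, unemployed and labor force both fall by 24.70 → E = 1,570.30, U = 75.01, labor force = 1,645.31 thousand.
New unemployment rate = 75.01 / 1,645.31 = 4.56%.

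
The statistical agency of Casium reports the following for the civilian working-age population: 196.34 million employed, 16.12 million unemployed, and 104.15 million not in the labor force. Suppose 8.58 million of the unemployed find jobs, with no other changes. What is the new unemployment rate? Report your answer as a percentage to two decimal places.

Initially, labor force = 196.34 + 16.12 = 212.46 million, so u = 16.12/212.46 = 7.59%.
After the change, unemployed falls and employed rises by 8.58; labor force unchanged → E = 204.92, U = 7.54, labor force = 212.46 million.
New unemployment rate = 7.54 / 212.46 = 3.55%.

New unemployment rate ≈ 3.55%.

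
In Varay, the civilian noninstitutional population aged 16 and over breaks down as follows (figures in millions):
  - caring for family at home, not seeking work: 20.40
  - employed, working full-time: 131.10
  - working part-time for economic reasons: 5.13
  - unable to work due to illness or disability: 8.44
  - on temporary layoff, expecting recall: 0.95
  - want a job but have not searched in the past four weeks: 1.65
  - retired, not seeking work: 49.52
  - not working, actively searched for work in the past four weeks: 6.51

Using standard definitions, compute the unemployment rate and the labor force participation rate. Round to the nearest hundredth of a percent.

Employed = 131.10 + 5.13 = 136.23 million (anyone who worked, including part-time for economic reasons, counts as employed).
Unemployed = 0.95 + 6.51 = 7.46 million (jobless and actively searching, or on temporary layoff).
Labor force = 136.23 + 7.46 = 143.69 million.
Not in labor force = 20.40 + 8.44 + 1.65 + 49.52 = 80.01 million (those not working and not actively searching are outside the labor force — including those who want a job but have given up searching).
Civilian working-age population = 143.69 + 80.01 = 223.70 million.
Unemployment rate = 7.46 / 143.69 = 5.19%.
Labor force participation rate = 143.69 / 223.70 = 64.23%.

Unemployment rate ≈ 5.19%; labor force participation rate ≈ 64.23%.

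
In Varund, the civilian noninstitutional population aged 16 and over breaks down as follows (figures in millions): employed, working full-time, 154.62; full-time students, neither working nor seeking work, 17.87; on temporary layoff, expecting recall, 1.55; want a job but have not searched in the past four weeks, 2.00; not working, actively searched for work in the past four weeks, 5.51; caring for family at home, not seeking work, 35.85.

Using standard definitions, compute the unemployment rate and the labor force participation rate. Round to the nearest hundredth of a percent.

Employed = 154.62 million.
Unemployed = 1.55 + 5.51 = 7.06 million (jobless and actively searching, or on temporary layoff).
Labor force = 154.62 + 7.06 = 161.68 million.
Not in labor force = 17.87 + 2.00 + 35.85 = 55.72 million (those not working and not actively searching are outside the labor force — including those who want a job but have given up searching).
Civilian working-age population = 161.68 + 55.72 = 217.40 million.
Unemployment rate = 7.06 / 161.68 = 4.37%.
Labor force participation rate = 161.68 / 217.40 = 74.37%.

Unemployment rate ≈ 4.37%; labor force participation rate ≈ 74.37%.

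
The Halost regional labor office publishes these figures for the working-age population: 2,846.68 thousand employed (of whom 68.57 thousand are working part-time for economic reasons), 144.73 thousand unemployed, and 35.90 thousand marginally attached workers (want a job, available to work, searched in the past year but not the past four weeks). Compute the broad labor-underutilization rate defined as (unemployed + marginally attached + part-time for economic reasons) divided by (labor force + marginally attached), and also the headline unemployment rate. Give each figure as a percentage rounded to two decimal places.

Broad underutilization rate ≈ 8.23%; headline unemployment rate ≈ 4.84%.

Labor force = 2,846.68 + 144.73 = 2,991.41 thousand.
Numerator = 144.73 + 35.90 + 68.57 = 249.20 thousand.
Denominator = 2,991.41 + 35.90 = 3,027.31 thousand.
Broad rate = 249.20 / 3,027.31 = 8.23%.
Headline unemployment rate = 144.73 / 2,991.41 = 4.84%.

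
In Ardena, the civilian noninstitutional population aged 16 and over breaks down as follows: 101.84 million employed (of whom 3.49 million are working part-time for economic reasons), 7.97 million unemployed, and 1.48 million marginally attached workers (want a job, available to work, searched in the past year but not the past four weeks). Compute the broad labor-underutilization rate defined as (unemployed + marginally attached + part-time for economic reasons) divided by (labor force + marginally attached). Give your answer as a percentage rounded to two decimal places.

Labor force = 101.84 + 7.97 = 109.81 million.
Numerator = 7.97 + 1.48 + 3.49 = 12.94 million.
Denominator = 109.81 + 1.48 = 111.29 million.
Broad rate = 12.94 / 111.29 = 11.63%.

Broad underutilization rate ≈ 11.63%.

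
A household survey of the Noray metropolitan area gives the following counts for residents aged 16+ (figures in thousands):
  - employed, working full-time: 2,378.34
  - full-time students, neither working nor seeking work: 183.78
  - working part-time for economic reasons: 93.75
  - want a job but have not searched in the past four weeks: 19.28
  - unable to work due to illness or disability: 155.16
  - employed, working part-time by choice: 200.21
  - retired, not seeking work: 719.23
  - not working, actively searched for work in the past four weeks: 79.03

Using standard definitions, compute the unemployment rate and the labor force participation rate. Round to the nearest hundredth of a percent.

Employed = 2,378.34 + 93.75 + 200.21 = 2,672.30 thousand (anyone who worked, including part-time for economic reasons, counts as employed).
Unemployed = 79.03 thousand.
Labor force = 2,672.30 + 79.03 = 2,751.33 thousand.
Not in labor force = 183.78 + 19.28 + 155.16 + 719.23 = 1,077.45 thousand (those not working and not actively searching are outside the labor force — including those who want a job but have given up searching).
Civilian working-age population = 2,751.33 + 1,077.45 = 3,828.78 thousand.
Unemployment rate = 79.03 / 2,751.33 = 2.87%.
Labor force participation rate = 2,751.33 / 3,828.78 = 71.86%.

Unemployment rate ≈ 2.87%; labor force participation rate ≈ 71.86%.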